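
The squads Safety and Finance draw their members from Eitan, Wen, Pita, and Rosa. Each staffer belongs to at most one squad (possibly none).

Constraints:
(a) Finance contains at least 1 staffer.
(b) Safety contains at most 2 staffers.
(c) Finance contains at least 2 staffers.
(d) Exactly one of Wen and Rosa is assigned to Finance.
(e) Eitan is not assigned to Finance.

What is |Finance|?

2

From (e): Eitan ∉ Finance.
Suppose Pita ∈ Safety: no assignment then satisfies all the clues, so Pita ∉ Safety.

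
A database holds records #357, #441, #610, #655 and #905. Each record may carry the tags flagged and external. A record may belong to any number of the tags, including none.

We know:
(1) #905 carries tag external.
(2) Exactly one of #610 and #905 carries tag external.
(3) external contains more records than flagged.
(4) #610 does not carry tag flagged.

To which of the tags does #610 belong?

#610: none

From (1): #905 ∈ external.
From (4): #610 ∉ flagged.
(2) (exactly one): #610 ∉ external.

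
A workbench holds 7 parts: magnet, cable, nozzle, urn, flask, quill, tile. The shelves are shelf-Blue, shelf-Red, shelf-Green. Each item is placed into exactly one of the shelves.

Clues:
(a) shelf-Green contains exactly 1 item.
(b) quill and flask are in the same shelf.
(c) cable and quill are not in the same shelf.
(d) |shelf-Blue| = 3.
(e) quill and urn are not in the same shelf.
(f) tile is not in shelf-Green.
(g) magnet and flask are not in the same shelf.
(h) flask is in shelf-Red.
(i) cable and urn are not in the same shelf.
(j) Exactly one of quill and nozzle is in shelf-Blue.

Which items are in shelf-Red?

From (f): tile ∉ shelf-Green.
From (h): flask ∈ shelf-Red.
(b): quill matches flask: quill ∉ shelf-Blue.
(b): quill matches flask: quill ∈ shelf-Red.
(c): cable ∉ shelf-Red.
(e): urn ∉ shelf-Red.
(g): magnet ∉ shelf-Red.
(j) (exactly one): nozzle ∈ shelf-Blue.
Suppose tile ∉ shelf-Red: no assignment then satisfies all the clues, so tile ∈ shelf-Red.

shelf-Red = {flask, quill, tile}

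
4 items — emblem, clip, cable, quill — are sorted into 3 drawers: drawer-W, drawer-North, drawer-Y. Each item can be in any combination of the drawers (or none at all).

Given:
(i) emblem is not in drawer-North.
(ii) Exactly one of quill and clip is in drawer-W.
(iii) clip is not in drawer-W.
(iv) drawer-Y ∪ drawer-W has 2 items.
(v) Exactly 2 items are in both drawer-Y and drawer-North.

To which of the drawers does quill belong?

quill: drawer-North, drawer-W, drawer-Y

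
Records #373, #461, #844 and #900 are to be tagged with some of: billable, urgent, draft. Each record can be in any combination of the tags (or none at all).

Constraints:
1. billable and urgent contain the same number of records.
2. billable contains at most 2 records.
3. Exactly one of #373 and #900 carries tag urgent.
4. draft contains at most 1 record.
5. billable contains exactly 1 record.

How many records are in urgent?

1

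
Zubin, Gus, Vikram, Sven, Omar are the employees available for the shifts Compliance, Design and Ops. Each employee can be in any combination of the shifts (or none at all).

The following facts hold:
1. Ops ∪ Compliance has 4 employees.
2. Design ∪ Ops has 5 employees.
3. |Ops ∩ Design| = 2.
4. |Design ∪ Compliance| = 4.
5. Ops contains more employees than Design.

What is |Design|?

3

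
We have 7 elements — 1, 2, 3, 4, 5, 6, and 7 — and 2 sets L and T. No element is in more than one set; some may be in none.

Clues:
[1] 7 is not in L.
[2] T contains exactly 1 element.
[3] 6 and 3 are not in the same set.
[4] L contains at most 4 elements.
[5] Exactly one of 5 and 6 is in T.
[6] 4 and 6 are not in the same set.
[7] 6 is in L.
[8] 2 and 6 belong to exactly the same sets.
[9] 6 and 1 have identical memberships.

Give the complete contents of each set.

From (1): 7 ∉ L.
From (7): 6 ∈ L.
(3): 3 ∉ L.
(5) (exactly one): 5 ∈ T.
(6): 4 ∉ L.
(8): 2 matches 6: 2 ∈ L.
(9): 1 matches 6: 1 ∈ L.
(2): T already has 1, so the rest are out.

L = {1, 2, 6}; T = {5}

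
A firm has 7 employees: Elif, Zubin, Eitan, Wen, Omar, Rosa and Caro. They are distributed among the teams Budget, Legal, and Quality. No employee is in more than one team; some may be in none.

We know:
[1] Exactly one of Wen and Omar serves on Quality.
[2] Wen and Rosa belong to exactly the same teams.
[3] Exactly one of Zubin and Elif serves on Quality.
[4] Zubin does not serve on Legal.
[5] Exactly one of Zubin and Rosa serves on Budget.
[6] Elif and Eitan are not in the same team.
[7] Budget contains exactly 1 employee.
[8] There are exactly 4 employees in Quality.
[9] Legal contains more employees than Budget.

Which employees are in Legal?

Legal = {Eitan, Omar}

From (4): Zubin ∉ Legal.
Suppose Elif ∈ Legal: no assignment then satisfies all the clues, so Elif ∉ Legal.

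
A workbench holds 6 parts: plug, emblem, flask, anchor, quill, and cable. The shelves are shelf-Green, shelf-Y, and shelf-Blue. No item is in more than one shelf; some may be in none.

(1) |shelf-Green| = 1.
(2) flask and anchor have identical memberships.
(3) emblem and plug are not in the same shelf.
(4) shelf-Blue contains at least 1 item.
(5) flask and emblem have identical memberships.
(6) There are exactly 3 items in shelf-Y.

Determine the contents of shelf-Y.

shelf-Y = {anchor, emblem, flask}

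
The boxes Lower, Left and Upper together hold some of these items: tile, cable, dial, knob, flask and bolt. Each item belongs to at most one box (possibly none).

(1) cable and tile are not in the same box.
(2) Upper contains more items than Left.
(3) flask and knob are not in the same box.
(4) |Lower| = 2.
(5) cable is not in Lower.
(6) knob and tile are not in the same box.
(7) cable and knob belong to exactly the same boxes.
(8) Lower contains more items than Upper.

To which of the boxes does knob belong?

knob: none

From (5): cable ∉ Lower.
(7): knob matches cable: knob ∉ Lower.
Suppose knob ∈ Left: no assignment then satisfies all the clues, so knob ∉ Left.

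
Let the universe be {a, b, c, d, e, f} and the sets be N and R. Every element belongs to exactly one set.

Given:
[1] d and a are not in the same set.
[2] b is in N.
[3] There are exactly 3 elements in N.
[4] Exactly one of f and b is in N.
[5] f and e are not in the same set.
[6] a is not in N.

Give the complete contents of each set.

N = {b, d, e}; R = {a, c, f}

From (2): b ∈ N.
From (6): a ∉ N.
(4) (exactly one): f ∉ N.
Only one set left: a ∈ R.
Only one set left: f ∈ R.
(1): d ∉ R.
(5): e ∉ R.
Only one set left: d ∈ N.
Only one set left: e ∈ N.
(3): N already has 3, so the rest are out.
Only one set left: c ∈ R.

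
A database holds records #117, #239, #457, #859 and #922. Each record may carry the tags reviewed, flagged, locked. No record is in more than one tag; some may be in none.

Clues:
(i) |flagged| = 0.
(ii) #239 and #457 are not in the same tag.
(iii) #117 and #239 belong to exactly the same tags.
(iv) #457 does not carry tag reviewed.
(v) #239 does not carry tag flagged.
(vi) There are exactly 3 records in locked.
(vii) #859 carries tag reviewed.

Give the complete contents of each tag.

From (iv): #457 ∉ reviewed.
From (v): #239 ∉ flagged.
From (vii): #859 ∈ reviewed.
(i): flagged already has 0, so the rest are out.
Suppose #117 ∈ reviewed: no assignment then satisfies all the clues, so #117 ∉ reviewed.

reviewed = {#859}; flagged = {}; locked = {#117, #239, #922}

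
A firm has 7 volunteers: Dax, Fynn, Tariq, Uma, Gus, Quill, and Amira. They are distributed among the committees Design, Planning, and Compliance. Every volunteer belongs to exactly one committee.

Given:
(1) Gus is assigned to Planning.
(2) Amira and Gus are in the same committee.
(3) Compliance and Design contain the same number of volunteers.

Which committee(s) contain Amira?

Amira: Planning

From (1): Gus ∈ Planning.
(2): Amira matches Gus: Amira ∉ Design.
(2): Amira matches Gus: Amira ∈ Planning.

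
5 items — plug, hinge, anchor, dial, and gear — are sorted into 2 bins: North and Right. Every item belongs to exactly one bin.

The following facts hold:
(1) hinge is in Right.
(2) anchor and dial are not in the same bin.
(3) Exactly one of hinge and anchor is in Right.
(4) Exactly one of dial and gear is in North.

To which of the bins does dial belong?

dial: Right

From (1): hinge ∈ Right.
(3) (exactly one): anchor ∉ Right.
Only one bin left: anchor ∈ North.
(2): dial ∉ North.
(4) (exactly one): gear ∈ North.
Only one bin left: dial ∈ Right.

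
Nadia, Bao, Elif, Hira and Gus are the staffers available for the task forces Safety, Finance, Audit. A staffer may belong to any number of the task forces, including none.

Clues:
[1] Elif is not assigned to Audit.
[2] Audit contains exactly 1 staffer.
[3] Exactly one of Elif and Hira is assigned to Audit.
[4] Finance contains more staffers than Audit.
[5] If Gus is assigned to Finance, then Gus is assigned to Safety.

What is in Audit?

Audit = {Hira}

From (1): Elif ∉ Audit.
(3) (exactly one): Hira ∈ Audit.
(2): Audit already has 1, so the rest are out.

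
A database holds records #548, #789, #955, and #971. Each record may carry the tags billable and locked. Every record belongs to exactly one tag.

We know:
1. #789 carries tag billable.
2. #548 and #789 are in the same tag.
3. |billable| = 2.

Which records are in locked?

From (1): #789 ∈ billable.
(2): #548 matches #789: #548 ∈ billable.
(3): billable already has 2, so the rest are out.
Only one tag left: #955 ∈ locked.
Only one tag left: #971 ∈ locked.

locked = {#955, #971}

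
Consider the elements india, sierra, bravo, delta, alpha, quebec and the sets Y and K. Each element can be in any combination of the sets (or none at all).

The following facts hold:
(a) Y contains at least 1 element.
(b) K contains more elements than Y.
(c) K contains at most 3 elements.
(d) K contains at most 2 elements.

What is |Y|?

1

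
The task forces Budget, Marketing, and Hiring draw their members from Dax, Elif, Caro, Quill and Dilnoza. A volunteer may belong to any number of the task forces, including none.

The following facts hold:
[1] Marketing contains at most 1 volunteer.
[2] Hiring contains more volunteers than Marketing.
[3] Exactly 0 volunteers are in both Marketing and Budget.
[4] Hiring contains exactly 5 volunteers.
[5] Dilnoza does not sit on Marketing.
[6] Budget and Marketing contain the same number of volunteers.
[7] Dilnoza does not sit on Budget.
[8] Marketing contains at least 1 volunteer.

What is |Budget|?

From (5): Dilnoza ∉ Marketing.
From (7): Dilnoza ∉ Budget.
(4): only 5 candidates remain for Hiring, so all are in.

1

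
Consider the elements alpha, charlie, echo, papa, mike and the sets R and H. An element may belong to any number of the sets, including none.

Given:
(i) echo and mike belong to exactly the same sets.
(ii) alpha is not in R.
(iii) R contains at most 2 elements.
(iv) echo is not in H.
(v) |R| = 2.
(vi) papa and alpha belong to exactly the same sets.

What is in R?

R = {echo, mike}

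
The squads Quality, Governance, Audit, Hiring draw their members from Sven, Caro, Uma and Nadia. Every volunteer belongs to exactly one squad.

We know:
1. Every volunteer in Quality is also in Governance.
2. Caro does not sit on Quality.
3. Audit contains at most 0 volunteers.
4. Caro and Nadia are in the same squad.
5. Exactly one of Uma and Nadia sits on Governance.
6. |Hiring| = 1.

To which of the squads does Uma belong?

Uma: Hiring

From (2): Caro ∉ Quality.
(3): Audit already has 0, so the rest are out.
(4): Nadia matches Caro: Nadia ∉ Quality.
Suppose Uma ∈ Quality: no assignment then satisfies all the clues, so Uma ∉ Quality.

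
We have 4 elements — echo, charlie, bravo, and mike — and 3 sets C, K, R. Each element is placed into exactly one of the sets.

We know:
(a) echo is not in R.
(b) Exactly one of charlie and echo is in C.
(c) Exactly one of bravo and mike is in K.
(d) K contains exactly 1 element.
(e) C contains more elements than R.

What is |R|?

1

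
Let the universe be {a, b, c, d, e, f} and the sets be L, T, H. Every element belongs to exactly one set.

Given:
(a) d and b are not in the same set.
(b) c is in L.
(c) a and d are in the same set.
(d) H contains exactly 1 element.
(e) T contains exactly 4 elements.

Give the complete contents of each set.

From (b): c ∈ L.
Suppose a ∈ L: no assignment then satisfies all the clues, so a ∉ L.

L = {c}; T = {a, d, e, f}; H = {b}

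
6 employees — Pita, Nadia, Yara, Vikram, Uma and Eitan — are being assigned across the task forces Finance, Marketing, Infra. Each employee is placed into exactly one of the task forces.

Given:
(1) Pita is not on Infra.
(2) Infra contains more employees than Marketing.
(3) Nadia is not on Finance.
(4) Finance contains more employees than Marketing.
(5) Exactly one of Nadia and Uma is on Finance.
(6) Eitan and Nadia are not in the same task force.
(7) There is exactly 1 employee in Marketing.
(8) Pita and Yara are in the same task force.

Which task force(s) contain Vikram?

Vikram: Infra

From (1): Pita ∉ Infra.
From (3): Nadia ∉ Finance.
(5) (exactly one): Uma ∈ Finance.
(8): Yara matches Pita: Yara ∉ Infra.
Suppose Vikram ∈ Finance: no assignment then satisfies all the clues, so Vikram ∉ Finance.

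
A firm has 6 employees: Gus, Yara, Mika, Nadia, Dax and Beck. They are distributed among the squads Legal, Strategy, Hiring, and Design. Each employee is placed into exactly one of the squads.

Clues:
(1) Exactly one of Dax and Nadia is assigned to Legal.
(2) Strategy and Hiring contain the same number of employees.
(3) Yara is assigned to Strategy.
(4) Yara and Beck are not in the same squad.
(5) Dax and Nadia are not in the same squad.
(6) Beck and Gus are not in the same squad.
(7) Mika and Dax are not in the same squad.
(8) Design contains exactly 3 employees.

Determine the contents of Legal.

Legal = {Dax}

From (3): Yara ∈ Strategy.
(4): Beck ∉ Strategy.
Suppose Gus ∈ Legal: no assignment then satisfies all the clues, so Gus ∉ Legal.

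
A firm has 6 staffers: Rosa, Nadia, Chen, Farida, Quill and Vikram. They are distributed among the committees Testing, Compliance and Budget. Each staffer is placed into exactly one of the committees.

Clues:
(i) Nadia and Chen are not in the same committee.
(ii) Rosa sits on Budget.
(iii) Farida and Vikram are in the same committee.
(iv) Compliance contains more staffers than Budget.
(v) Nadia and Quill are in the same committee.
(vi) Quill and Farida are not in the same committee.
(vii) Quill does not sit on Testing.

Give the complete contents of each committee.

Testing = {Chen, Farida, Vikram}; Compliance = {Nadia, Quill}; Budget = {Rosa}

From (ii): Rosa ∈ Budget.
From (vii): Quill ∉ Testing.
(v): Nadia matches Quill: Nadia ∉ Testing.
Suppose Nadia ∉ Compliance: no assignment then satisfies all the clues, so Nadia ∈ Compliance.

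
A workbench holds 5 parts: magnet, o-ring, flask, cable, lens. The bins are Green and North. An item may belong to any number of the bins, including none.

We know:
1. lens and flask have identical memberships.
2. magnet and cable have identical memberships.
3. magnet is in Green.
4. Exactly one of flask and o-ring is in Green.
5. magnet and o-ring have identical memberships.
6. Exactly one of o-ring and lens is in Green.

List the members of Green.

Green = {cable, magnet, o-ring}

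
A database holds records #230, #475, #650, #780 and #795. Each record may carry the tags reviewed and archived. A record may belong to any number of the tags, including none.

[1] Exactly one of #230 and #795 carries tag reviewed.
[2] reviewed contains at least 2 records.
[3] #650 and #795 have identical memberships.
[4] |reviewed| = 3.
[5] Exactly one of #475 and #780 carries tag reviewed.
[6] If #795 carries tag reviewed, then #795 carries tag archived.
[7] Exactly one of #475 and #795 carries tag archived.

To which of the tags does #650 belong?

#650: archived, reviewed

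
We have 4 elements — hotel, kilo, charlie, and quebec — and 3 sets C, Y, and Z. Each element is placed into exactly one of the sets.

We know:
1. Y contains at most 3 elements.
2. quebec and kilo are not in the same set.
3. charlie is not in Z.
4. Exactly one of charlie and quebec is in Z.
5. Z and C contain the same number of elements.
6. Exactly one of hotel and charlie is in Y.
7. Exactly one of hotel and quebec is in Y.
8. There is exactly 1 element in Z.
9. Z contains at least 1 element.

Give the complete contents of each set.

C = {charlie}; Y = {hotel, kilo}; Z = {quebec}

From (3): charlie ∉ Z.
(4) (exactly one): quebec ∈ Z.
(7) (exactly one): hotel ∈ Y.
(8): Z already has 1, so the rest are out.
(6) (exactly one): charlie ∉ Y.
Only one set left: charlie ∈ C.
Suppose kilo ∈ C: no assignment then satisfies all the clues, so kilo ∉ C.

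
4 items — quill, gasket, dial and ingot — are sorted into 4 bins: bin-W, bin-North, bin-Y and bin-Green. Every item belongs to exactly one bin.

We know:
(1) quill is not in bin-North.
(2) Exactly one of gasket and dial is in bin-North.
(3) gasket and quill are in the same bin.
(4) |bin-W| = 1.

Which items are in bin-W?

bin-W = {ingot}

From (1): quill ∉ bin-North.
(3): gasket matches quill: gasket ∉ bin-North.
(2) (exactly one): dial ∈ bin-North.
Suppose quill ∈ bin-W: no assignment then satisfies all the clues, so quill ∉ bin-W.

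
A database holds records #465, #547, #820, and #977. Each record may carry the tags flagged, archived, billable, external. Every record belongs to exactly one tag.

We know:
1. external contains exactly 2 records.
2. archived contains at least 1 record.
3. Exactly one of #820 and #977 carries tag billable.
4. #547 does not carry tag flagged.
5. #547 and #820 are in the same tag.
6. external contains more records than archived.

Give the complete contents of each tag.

flagged = {}; archived = {#465}; billable = {#977}; external = {#547, #820}

From (4): #547 ∉ flagged.
(5): #820 matches #547: #820 ∉ flagged.
Suppose #465 ∈ flagged: no assignment then satisfies all the clues, so #465 ∉ flagged.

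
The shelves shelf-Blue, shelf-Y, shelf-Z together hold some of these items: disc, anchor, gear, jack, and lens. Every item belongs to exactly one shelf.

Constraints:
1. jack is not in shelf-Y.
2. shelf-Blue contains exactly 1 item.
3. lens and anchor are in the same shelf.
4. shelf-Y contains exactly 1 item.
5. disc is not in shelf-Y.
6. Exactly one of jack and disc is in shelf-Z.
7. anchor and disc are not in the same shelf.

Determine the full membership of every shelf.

From (1): jack ∉ shelf-Y.
From (5): disc ∉ shelf-Y.
Suppose disc ∉ shelf-Blue: no assignment then satisfies all the clues, so disc ∈ shelf-Blue.

shelf-Blue = {disc}; shelf-Y = {gear}; shelf-Z = {anchor, jack, lens}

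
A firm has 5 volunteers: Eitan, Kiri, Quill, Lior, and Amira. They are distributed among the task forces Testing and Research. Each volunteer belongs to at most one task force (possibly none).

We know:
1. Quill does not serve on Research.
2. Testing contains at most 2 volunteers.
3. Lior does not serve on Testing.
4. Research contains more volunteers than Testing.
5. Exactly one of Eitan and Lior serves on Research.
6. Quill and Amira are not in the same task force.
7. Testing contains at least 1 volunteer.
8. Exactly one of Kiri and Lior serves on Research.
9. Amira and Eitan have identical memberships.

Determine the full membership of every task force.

Testing = {Quill}; Research = {Amira, Eitan, Kiri}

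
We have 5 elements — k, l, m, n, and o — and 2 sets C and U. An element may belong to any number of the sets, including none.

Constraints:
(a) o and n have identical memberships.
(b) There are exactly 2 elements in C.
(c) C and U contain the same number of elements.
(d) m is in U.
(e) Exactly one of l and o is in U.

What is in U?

U = {l, m}

From (d): m ∈ U.
Suppose k ∈ U: no assignment then satisfies all the clues, so k ∉ U.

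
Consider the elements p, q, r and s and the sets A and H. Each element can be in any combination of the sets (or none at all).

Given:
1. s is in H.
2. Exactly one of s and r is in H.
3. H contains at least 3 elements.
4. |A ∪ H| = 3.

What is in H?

From (1): s ∈ H.
(2) (exactly one): r ∉ H.
(3): only 3 candidates remain for H, so all are in.

H = {p, q, s}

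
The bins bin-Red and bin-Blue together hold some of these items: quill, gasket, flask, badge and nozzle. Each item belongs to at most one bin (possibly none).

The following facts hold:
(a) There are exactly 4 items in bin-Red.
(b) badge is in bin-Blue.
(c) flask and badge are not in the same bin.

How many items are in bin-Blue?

1

From (b): badge ∈ bin-Blue.
(a): only 4 candidates remain for bin-Red, so all are in.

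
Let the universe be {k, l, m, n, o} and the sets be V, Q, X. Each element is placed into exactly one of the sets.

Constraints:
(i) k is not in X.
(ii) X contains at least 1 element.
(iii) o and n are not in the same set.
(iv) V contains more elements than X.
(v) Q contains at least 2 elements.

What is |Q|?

2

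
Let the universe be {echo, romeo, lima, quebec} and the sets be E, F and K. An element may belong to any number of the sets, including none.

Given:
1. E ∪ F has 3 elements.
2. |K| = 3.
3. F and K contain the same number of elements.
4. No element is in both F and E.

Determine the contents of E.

E = {}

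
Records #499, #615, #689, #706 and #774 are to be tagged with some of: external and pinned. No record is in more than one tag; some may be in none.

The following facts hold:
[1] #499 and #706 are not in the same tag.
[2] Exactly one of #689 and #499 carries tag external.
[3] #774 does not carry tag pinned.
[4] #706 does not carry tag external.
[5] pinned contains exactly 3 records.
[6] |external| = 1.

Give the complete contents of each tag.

From (3): #774 ∉ pinned.
From (4): #706 ∉ external.
Suppose #499 ∉ external: no assignment then satisfies all the clues, so #499 ∈ external.

external = {#499}; pinned = {#615, #689, #706}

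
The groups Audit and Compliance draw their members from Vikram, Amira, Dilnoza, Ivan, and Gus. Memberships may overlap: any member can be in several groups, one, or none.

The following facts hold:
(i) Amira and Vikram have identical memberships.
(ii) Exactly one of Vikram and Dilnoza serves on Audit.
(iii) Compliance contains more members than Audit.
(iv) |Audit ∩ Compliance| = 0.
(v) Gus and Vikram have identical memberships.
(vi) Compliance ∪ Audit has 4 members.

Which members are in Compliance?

Compliance = {Amira, Gus, Vikram}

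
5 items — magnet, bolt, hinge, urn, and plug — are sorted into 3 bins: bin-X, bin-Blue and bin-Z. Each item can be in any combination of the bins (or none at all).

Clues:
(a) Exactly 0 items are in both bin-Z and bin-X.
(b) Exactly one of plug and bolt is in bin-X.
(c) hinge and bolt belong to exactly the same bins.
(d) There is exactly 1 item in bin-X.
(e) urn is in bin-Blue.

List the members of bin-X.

bin-X = {plug}

From (e): urn ∈ bin-Blue.
Suppose magnet ∈ bin-X: no assignment then satisfies all the clues, so magnet ∉ bin-X.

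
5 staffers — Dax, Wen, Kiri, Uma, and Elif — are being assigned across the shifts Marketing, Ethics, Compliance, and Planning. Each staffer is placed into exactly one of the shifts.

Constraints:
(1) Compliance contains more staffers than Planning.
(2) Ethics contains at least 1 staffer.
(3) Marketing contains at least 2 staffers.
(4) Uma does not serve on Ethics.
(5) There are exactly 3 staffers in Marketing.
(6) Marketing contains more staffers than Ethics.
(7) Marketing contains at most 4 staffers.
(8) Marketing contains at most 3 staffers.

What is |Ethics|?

1

From (4): Uma ∉ Ethics.
Suppose Dax ∈ Planning: no assignment then satisfies all the clues, so Dax ∉ Planning.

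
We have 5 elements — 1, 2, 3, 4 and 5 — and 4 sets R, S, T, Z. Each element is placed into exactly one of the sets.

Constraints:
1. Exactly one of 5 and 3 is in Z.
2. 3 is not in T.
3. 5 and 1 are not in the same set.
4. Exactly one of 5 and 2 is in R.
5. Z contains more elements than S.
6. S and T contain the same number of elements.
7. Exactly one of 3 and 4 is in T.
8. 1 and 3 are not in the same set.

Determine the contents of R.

R = {5}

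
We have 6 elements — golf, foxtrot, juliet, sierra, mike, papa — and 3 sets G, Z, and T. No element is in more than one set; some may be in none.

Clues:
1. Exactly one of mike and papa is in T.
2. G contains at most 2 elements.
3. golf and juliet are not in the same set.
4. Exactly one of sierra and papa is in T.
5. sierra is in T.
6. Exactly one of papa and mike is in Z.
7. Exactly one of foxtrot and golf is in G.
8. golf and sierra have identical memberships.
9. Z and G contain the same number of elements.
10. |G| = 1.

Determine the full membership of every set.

From (5): sierra ∈ T.
(4) (exactly one): papa ∉ T.
(8): golf matches sierra: golf ∉ G.
(8): golf matches sierra: golf ∉ Z.
(8): golf matches sierra: golf ∈ T.
(1) (exactly one): mike ∈ T.
(3): juliet ∉ T.
(6) (exactly one): papa ∈ Z.
(7) (exactly one): foxtrot ∈ G.
(10): G already has 1, so the rest are out.
Suppose juliet ∈ Z: no assignment then satisfies all the clues, so juliet ∉ Z.

G = {foxtrot}; Z = {papa}; T = {golf, mike, sierra}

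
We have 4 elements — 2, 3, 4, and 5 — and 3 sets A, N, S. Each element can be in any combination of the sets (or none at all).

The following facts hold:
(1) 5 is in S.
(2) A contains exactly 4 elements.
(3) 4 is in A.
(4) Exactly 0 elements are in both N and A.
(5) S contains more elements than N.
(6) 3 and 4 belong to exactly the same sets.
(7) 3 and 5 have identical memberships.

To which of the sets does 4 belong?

From (1): 5 ∈ S.
From (3): 4 ∈ A.
(2): only 4 candidates remain for A, so all are in.
(7): 3 matches 5: 3 ∈ S.
(6): 4 matches 3: 4 ∈ S.
Suppose 4 ∈ N: no assignment then satisfies all the clues, so 4 ∉ N.

4: A, S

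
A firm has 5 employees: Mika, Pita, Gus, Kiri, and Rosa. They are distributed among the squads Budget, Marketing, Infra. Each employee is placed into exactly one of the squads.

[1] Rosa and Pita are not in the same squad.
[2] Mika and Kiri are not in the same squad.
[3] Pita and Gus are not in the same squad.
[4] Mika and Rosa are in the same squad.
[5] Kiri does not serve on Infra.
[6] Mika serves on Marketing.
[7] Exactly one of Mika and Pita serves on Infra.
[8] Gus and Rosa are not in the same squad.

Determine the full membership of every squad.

Budget = {Gus, Kiri}; Marketing = {Mika, Rosa}; Infra = {Pita}

From (5): Kiri ∉ Infra.
From (6): Mika ∈ Marketing.
(2): Kiri ∉ Marketing.
(4): Rosa matches Mika: Rosa ∉ Budget.
(4): Rosa matches Mika: Rosa ∈ Marketing.
(7) (exactly one): Pita ∈ Infra.
(8): Gus ∉ Marketing.
Only one squad left: Kiri ∈ Budget.
(3): Gus ∉ Infra.
Only one squad left: Gus ∈ Budget.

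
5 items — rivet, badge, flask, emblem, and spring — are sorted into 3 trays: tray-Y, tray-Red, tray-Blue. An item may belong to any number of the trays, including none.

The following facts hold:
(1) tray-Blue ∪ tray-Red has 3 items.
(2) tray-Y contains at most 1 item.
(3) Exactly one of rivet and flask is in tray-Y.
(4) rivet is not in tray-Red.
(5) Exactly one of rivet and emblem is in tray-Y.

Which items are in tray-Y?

tray-Y = {rivet}

From (4): rivet ∉ tray-Red.
Suppose rivet ∉ tray-Y: no assignment then satisfies all the clues, so rivet ∈ tray-Y.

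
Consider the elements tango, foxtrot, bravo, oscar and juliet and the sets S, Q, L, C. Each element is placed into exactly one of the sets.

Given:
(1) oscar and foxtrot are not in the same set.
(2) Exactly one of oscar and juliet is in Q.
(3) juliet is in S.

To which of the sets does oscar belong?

oscar: Q

From (3): juliet ∈ S.
(2) (exactly one): oscar ∈ Q.
(1): foxtrot ∉ Q.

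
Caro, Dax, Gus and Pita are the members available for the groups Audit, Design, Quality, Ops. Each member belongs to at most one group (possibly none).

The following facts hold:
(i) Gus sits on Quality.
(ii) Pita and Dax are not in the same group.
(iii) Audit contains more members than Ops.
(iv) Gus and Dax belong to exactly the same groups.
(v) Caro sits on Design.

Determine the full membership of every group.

From (i): Gus ∈ Quality.
From (v): Caro ∈ Design.
(iv): Dax matches Gus: Dax ∉ Audit.
(iv): Dax matches Gus: Dax ∉ Design.
(iv): Dax matches Gus: Dax ∈ Quality.
(ii): Pita ∉ Quality.
Suppose Pita ∉ Audit: no assignment then satisfies all the clues, so Pita ∈ Audit.

Audit = {Pita}; Design = {Caro}; Quality = {Dax, Gus}; Ops = {}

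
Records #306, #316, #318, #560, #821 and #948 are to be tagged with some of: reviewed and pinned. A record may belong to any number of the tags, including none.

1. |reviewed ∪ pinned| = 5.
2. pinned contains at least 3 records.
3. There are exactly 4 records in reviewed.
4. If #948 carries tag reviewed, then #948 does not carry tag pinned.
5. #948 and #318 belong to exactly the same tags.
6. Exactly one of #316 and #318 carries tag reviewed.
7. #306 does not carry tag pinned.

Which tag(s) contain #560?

#560: pinned, reviewed

From (7): #306 ∉ pinned.
Suppose #560 ∉ reviewed: no assignment then satisfies all the clues, so #560 ∈ reviewed.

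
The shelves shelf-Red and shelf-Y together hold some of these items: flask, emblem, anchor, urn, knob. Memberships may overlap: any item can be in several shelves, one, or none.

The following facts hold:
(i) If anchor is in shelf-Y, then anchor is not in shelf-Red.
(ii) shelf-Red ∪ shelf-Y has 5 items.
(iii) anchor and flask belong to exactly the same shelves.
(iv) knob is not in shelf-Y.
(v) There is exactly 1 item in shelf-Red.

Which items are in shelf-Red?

shelf-Red = {knob}

From (iv): knob ∉ shelf-Y.
Suppose flask ∈ shelf-Red: no assignment then satisfies all the clues, so flask ∉ shelf-Red.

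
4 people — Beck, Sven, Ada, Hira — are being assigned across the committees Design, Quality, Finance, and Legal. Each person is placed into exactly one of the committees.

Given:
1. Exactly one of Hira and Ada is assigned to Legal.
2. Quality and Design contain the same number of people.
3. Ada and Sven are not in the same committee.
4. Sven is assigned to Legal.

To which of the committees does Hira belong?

Hira: Legal

From (4): Sven ∈ Legal.
(3): Ada ∉ Legal.
(1) (exactly one): Hira ∈ Legal.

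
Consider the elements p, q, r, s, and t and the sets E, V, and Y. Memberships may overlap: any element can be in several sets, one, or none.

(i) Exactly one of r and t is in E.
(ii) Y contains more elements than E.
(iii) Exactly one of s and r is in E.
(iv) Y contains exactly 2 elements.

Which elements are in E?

E = {r}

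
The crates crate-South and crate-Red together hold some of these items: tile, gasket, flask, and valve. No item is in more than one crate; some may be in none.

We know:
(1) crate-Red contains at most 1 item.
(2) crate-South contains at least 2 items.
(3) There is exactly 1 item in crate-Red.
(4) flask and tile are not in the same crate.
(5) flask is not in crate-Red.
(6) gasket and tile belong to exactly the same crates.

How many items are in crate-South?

2

From (5): flask ∉ crate-Red.
Suppose tile ∉ crate-South: no assignment then satisfies all the clues, so tile ∈ crate-South.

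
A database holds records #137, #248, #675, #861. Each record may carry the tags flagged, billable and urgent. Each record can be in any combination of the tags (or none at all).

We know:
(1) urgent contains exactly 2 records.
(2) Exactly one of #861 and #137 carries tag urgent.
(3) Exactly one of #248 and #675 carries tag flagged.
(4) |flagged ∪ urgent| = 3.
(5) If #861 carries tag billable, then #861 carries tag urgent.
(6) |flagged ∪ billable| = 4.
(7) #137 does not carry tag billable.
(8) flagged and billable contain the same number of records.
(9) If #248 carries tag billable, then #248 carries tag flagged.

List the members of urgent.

urgent = {#248, #861}

From (7): #137 ∉ billable.
Suppose #137 ∈ urgent: no assignment then satisfies all the clues, so #137 ∉ urgent.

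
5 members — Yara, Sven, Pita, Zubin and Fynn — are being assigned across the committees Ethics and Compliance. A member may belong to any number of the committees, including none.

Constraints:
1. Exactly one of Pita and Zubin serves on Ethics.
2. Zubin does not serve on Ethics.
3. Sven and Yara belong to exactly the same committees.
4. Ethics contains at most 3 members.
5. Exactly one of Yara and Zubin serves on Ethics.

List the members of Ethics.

From (2): Zubin ∉ Ethics.
(1) (exactly one): Pita ∈ Ethics.
(5) (exactly one): Yara ∈ Ethics.
(3): Sven matches Yara: Sven ∈ Ethics.
(4): Ethics already has 3, so the rest are out.

Ethics = {Pita, Sven, Yara}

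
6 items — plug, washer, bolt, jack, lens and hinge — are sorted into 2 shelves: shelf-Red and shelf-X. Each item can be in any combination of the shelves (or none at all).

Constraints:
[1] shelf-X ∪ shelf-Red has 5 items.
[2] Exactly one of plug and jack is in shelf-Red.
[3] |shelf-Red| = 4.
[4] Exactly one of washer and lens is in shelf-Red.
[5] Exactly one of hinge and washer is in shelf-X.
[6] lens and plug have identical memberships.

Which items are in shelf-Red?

shelf-Red = {bolt, hinge, lens, plug}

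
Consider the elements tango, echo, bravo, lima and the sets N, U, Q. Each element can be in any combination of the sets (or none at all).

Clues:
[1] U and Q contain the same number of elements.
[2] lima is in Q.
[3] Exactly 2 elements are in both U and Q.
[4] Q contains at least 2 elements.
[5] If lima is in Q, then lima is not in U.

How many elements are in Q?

3

From (2): lima ∈ Q.
(5): lima ∉ U.
Suppose tango ∉ U: no assignment then satisfies all the clues, so tango ∈ U.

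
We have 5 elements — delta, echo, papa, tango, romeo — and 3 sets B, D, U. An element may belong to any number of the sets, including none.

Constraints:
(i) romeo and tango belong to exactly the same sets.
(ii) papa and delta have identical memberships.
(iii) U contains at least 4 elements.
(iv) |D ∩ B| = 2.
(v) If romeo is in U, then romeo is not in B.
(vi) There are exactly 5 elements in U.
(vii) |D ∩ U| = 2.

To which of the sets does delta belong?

delta: B, D, U

(vi): only 5 candidates remain for U, so all are in.
(v): romeo ∉ B.
(i): tango matches romeo: tango ∉ B.
Suppose delta ∉ B: no assignment then satisfies all the clues, so delta ∈ B.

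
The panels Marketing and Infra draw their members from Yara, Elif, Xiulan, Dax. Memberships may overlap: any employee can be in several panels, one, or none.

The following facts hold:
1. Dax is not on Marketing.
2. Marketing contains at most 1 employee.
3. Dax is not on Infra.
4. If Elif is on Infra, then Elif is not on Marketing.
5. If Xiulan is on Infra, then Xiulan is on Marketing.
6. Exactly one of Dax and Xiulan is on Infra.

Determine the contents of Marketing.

Marketing = {Xiulan}

From (1): Dax ∉ Marketing.
From (3): Dax ∉ Infra.
(6) (exactly one): Xiulan ∈ Infra.
(5): Xiulan ∈ Marketing.
(2): Marketing already has 1, so the rest are out.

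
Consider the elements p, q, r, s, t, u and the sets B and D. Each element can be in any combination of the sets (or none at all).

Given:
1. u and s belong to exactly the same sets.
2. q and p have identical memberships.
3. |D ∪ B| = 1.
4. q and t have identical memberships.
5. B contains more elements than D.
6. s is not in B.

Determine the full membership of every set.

B = {r}; D = {}

From (6): s ∉ B.
(1): u matches s: u ∉ B.
Suppose p ∈ B: no assignment then satisfies all the clues, so p ∉ B.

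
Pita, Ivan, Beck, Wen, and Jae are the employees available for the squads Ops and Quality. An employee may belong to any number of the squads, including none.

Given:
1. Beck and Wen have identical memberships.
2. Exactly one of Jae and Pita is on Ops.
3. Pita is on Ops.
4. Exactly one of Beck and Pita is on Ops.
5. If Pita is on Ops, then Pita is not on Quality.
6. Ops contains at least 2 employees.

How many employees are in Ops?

From (3): Pita ∈ Ops.
(2) (exactly one): Jae ∉ Ops.
(4) (exactly one): Beck ∉ Ops.
(5): Pita ∉ Quality.
(1): Wen matches Beck: Wen ∉ Ops.
(6): only 2 candidates remain for Ops, so all are in.

2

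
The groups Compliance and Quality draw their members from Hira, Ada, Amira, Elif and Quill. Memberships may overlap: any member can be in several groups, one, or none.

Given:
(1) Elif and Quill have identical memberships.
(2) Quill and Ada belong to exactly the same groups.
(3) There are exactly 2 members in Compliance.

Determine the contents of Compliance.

Compliance = {Amira, Hira}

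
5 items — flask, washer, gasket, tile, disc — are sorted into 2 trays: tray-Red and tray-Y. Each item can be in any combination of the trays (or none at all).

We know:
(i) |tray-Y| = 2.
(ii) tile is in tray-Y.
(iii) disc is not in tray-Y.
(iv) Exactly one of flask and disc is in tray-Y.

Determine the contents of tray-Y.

tray-Y = {flask, tile}

From (ii): tile ∈ tray-Y.
From (iii): disc ∉ tray-Y.
(iv) (exactly one): flask ∈ tray-Y.
(i): tray-Y already has 2, so the rest are out.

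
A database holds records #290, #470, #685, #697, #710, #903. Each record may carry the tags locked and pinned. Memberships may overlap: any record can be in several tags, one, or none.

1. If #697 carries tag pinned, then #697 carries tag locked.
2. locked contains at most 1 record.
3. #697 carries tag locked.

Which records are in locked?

locked = {#697}

From (3): #697 ∈ locked.
(2): locked already has 1, so the rest are out.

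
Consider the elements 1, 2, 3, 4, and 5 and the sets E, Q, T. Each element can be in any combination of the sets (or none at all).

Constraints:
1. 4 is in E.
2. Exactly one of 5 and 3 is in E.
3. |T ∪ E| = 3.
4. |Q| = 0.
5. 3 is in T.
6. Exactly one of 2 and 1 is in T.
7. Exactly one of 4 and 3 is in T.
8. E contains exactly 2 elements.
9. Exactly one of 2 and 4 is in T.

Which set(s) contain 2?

2: T

From (1): 4 ∈ E.
From (5): 3 ∈ T.
(4): Q already has 0, so the rest are out.
(7) (exactly one): 4 ∉ T.
(9) (exactly one): 2 ∈ T.
(6) (exactly one): 1 ∉ T.
Suppose 2 ∈ E: no assignment then satisfies all the clues, so 2 ∉ E.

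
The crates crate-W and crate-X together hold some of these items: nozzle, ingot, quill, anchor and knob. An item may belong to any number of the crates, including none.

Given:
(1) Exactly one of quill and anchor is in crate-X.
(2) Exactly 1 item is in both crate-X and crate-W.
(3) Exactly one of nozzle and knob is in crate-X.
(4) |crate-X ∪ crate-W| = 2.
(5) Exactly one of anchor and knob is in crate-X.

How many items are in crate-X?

2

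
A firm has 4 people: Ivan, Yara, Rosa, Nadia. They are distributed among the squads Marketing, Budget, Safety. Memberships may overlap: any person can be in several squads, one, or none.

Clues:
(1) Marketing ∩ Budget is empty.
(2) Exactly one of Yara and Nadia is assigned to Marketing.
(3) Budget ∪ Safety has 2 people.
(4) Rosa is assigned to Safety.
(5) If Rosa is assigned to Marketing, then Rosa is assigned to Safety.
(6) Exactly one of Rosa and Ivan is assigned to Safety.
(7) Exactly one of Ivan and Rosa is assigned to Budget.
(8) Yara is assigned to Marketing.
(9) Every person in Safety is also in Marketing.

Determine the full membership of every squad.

Marketing = {Rosa, Yara}; Budget = {Ivan}; Safety = {Rosa}

From (4): Rosa ∈ Safety.
From (8): Yara ∈ Marketing.
(1) (disjoint): Yara ∉ Budget.
(2) (exactly one): Nadia ∉ Marketing.
(6) (exactly one): Ivan ∉ Safety.
(9) with Rosa ∈ Safety: Rosa ∈ Marketing.
(9) contrapositive: Nadia ∉ Safety.
(1) (disjoint): Rosa ∉ Budget.
(7) (exactly one): Ivan ∈ Budget.
(1) (disjoint): Ivan ∉ Marketing.
Suppose Yara ∈ Safety: no assignment then satisfies all the clues, so Yara ∉ Safety.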